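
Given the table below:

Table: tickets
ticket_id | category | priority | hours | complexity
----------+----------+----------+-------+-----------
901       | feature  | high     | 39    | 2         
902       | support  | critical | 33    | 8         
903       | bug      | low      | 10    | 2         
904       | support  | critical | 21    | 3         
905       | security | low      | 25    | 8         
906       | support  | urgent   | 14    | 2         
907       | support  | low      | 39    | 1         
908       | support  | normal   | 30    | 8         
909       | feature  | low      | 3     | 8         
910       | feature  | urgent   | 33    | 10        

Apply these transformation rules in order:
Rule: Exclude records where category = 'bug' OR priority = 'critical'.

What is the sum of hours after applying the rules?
183

Step 1: Find records where category = 'bug' OR priority = 'critical'
Step 2: 3 records match, summing to 64
Step 3: Original sum: 247
Step 4: Remaining sum = 247 - 64 = 183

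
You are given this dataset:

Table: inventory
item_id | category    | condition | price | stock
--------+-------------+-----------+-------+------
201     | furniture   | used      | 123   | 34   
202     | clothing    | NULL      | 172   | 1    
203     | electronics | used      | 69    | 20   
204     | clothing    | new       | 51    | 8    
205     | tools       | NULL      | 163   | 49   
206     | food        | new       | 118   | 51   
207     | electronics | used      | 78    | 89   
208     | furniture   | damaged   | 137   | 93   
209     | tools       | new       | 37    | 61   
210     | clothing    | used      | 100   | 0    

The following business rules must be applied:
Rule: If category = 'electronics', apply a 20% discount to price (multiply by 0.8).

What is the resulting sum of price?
1018.6

Step 1: Records with category = 'electronics' have total price = 147
Step 2: Apply multiplier: 147 × 0.8 = 117.6
Step 3: Other records total: 901
Step 4: Final sum = 117.6 + 901 = 1018.6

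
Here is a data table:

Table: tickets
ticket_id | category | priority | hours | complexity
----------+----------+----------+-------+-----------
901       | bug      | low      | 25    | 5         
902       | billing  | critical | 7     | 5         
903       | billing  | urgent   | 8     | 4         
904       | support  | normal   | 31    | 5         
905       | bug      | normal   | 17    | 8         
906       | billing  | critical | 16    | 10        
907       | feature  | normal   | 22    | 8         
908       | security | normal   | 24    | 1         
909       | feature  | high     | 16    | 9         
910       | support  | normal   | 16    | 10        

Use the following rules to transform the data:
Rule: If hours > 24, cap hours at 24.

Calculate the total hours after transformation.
174

Step 1: 2 records have hours > 24
Step 2: These records originally summed to 56
Step 3: After capping: 2 × 24 = 48
Step 4: Unaffected records sum: 126
Step 5: Final sum = 48 + 126 = 174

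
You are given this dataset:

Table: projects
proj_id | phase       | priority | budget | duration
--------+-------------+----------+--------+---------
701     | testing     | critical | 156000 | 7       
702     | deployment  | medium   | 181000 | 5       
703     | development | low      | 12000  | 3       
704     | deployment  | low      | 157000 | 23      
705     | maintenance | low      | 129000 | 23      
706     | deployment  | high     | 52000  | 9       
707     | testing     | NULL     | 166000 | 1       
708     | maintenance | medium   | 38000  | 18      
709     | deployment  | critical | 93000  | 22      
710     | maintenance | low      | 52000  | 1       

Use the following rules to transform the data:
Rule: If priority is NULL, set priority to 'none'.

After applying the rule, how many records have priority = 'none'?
1

Step 1: Count records where priority IS NULL
Step 2: Found 1 records with NULL priority
Step 3: These records will have priority set to 'none'
Step 4: Records already having priority = 'none': 0
Step 5: Answer: 1 + 0 = 1 records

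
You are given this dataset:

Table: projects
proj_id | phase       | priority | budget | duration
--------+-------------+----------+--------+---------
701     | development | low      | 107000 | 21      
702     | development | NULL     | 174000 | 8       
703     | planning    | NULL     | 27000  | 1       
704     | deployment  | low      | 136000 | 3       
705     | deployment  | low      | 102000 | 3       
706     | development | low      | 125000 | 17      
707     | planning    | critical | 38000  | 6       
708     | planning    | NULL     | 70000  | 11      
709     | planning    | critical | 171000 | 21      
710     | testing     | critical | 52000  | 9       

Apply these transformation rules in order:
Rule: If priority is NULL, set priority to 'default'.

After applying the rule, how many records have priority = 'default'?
3

Step 1: Count records where priority IS NULL
Step 2: Found 3 records with NULL priority
Step 3: These records will have priority set to 'default'
Step 4: Records already having priority = 'default': 0
Step 5: Answer: 3 + 0 = 3 records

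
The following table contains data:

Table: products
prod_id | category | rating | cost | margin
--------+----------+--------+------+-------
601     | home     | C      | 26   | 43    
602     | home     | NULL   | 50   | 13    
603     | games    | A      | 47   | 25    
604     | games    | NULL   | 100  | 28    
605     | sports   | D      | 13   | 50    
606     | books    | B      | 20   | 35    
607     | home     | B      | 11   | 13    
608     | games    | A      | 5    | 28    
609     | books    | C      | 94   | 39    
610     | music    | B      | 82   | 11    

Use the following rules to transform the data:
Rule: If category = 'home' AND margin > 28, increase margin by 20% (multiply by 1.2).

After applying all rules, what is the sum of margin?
293.6

Step 1: Find records where category = 'home' AND margin > 28
Step 2: 1 records match, summing to 43
Step 3: After multiplier: 43 × 1.2 = 51.6
Step 4: Unaffected records sum: 242
Step 5: Final sum = 51.6 + 242 = 293.6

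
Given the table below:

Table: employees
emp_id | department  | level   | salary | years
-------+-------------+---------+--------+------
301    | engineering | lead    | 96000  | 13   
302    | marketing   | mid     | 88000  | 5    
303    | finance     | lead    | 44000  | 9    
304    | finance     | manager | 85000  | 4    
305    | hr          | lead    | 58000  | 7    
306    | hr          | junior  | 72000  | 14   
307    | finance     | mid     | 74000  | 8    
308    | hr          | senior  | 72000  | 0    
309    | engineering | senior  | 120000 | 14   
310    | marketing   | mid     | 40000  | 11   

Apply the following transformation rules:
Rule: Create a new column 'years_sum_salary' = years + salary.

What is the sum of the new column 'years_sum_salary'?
749085

Step 1: For each record, compute years + salary
Example calculations:
  13 + 96000 = 96013
  5 + 88000 = 88005
  9 + 44000 = 44009
  ...
Step 2: Sum all derived values
Step 3: Total = 749085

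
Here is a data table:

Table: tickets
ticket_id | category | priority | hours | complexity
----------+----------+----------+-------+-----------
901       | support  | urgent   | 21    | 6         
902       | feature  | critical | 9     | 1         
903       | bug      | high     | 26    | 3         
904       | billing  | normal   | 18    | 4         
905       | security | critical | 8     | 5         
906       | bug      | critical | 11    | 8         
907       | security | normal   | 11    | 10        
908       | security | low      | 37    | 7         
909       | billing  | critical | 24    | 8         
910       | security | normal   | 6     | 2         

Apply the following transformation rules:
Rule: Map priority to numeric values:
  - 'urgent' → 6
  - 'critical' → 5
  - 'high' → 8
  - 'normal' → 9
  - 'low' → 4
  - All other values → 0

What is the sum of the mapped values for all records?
65

Step 1: Apply mapping to each record
Step 2: Count by status:
  'urgent': 1 records × 6 = 6
  'critical': 4 records × 5 = 20
  'high': 1 records × 8 = 8
  'normal': 3 records × 9 = 27
  'low': 1 records × 4 = 4
Step 3: Sum all mapped values = 65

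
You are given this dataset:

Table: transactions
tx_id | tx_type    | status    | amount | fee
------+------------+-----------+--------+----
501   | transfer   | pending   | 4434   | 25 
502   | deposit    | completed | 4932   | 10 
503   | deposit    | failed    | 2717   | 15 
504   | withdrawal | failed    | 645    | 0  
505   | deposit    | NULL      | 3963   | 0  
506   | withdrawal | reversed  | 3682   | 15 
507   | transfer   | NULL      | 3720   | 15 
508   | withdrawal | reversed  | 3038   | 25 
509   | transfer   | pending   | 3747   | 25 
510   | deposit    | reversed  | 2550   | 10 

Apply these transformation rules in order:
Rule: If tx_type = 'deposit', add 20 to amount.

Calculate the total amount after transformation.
33508

Step 1: Count records where tx_type = 'deposit': 4
Step 2: Total bonus added: 4 × 20 = 80
Step 3: Original sum of amount: 33428
Step 4: Final sum = 33428 + 80 = 33508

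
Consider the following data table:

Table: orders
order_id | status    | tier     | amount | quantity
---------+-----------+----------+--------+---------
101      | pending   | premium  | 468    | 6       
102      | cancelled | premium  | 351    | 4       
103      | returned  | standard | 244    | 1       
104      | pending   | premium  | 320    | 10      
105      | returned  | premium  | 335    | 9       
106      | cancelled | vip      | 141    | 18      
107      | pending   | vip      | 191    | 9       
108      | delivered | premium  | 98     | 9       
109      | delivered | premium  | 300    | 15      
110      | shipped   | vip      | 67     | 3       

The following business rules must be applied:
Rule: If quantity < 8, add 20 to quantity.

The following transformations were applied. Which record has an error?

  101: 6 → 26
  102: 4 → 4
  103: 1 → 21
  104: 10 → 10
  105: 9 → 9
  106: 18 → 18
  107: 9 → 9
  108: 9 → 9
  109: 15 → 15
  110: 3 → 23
Record 102 has an error. The correct transformed value should be 24, not 4.

Step 1: Check each record against the rule
Step 2: Record 102 has quantity = 4
Step 3: Since 4 < 8, the bonus should have been applied
Step 4: Correct value = 24, but claimed value = 4
Conclusion: Record 102 has the error.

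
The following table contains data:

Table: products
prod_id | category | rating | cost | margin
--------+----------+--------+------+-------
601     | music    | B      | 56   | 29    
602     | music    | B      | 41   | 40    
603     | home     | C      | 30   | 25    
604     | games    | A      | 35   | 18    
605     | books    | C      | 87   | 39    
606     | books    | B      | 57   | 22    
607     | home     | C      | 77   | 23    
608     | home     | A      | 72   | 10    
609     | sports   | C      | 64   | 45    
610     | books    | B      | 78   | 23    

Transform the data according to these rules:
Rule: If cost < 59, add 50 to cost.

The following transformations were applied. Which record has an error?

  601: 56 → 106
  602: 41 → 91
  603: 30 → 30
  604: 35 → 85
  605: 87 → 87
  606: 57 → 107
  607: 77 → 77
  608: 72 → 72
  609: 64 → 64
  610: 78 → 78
Record 603 has an error. The correct transformed value should be 80, not 30.

Step 1: Check each record against the rule
Step 2: Record 603 has cost = 30
Step 3: Since 30 < 59, the bonus should have been applied
Step 4: Correct value = 80, but claimed value = 30
Conclusion: Record 603 has the error.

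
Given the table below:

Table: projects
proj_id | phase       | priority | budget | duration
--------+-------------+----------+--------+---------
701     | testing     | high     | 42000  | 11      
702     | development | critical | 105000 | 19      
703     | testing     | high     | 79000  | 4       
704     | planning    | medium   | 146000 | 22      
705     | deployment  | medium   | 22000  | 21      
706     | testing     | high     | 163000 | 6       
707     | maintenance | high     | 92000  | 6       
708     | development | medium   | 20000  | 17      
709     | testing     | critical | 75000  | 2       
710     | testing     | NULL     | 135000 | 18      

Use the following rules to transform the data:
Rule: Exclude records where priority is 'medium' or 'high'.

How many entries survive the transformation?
3

Step 1: Count records to exclude
  - 3 (medium) + 4 (high) = 7 records
Step 2: Total records: 10
Step 3: Remaining = 10 - 7 = 3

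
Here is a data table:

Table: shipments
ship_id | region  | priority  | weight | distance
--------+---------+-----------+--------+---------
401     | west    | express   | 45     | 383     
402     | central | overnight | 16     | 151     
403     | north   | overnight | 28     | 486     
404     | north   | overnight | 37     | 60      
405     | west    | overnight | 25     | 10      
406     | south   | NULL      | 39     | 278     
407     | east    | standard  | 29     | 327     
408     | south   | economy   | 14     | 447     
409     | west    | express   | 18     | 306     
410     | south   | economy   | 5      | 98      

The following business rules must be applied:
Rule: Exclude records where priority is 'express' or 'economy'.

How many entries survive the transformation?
6

Step 1: Count records to exclude
  - 2 (express) + 2 (economy) = 4 records
Step 2: Total records: 10
Step 3: Remaining = 10 - 4 = 6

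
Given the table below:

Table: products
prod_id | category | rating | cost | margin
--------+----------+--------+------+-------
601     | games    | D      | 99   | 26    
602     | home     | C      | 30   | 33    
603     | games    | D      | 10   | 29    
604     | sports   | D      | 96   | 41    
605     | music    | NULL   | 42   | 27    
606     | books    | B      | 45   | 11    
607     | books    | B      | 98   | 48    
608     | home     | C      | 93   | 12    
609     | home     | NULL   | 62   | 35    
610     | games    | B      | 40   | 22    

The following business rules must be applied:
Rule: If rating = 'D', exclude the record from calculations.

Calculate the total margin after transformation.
188

Step 1: Identify records where rating = 'D'
Step 2: The excluded records sum to 96
Step 3: Original total margin = 284
Step 4: Remaining total = 284 - 96 = 188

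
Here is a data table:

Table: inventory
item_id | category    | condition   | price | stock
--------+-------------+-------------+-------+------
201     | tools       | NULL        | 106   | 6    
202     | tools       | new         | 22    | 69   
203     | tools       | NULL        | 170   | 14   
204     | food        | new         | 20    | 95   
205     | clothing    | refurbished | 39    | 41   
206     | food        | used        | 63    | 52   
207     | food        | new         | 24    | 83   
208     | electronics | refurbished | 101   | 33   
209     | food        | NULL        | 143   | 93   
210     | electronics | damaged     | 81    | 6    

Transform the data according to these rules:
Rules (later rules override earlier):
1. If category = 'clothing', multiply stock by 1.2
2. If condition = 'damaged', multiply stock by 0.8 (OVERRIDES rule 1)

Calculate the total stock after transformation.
499.0

Step 1: Rule 2 takes priority for records with condition = 'damaged'
  - 1 records: 6 × 0.8 = 4.8
Step 2: Rule 1 applies to remaining records with category = 'clothing'
  - 1 records: 41 × 1.2 = 49.2
Step 3: Other records unchanged: 445
Step 4: Final sum = 4.8 + 49.2 + 445 = 499.0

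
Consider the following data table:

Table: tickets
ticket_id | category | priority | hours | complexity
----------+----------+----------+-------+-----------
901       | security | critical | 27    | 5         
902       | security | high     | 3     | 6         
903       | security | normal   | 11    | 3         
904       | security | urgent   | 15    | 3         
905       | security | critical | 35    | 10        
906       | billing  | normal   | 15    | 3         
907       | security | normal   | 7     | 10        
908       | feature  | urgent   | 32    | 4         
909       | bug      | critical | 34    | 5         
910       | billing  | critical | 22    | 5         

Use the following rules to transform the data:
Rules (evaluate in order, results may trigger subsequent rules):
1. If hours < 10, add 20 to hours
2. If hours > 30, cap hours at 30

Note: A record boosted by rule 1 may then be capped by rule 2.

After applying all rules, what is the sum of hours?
230

Step 1: Apply rule 1 to records with hours < 10
  - 2 records get bonus of 20
  - Of these, 0 records then exceed 30 and get capped
Step 2: Apply rule 2 to records with hours > 30
  - 3 records (original) are capped
Step 3: Calculate final sum = 230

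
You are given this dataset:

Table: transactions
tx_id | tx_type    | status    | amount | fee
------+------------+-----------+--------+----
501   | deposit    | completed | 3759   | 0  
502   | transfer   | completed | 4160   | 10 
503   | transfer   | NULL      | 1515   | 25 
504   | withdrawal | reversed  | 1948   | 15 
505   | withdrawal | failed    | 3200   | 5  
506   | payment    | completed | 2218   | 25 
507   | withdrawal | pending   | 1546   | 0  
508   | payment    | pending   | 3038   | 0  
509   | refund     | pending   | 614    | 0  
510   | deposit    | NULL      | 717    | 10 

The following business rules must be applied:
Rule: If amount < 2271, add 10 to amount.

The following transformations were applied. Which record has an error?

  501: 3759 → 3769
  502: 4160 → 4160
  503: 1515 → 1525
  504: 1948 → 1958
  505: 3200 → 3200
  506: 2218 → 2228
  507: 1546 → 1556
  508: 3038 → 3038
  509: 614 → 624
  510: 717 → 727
Record 501 has an error. The correct transformed value should be 3759, not 3769.

Step 1: Check each record against the rule
Step 2: Record 501 has amount = 3759
Step 3: Since 3759 >= 2271, the bonus should not have been applied
Step 4: Correct value = 3759, but claimed value = 3769
Conclusion: Record 501 has the error.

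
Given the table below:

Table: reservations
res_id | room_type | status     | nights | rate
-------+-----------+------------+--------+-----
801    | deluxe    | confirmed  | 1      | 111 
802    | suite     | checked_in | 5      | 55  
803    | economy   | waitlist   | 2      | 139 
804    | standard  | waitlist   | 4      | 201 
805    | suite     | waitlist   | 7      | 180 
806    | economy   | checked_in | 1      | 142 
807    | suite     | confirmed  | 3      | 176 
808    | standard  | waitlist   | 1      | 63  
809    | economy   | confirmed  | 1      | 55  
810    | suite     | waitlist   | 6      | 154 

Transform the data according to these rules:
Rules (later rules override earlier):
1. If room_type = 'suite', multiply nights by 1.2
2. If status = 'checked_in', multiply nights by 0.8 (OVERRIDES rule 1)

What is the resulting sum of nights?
33.0

Step 1: Rule 2 takes priority for records with status = 'checked_in'
  - 2 records: 6 × 0.8 = 4.8
Step 2: Rule 1 applies to remaining records with room_type = 'suite'
  - 3 records: 16 × 1.2 = 19.2
Step 3: Other records unchanged: 9
Step 4: Final sum = 4.8 + 19.2 + 9 = 33.0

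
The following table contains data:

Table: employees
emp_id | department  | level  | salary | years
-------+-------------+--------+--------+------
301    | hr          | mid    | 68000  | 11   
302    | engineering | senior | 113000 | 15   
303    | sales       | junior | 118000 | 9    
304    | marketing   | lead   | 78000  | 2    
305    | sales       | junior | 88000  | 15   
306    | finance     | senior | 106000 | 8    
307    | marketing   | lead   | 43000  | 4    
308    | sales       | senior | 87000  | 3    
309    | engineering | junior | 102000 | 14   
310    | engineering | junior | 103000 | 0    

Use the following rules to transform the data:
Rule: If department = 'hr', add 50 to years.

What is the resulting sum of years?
131

Step 1: Count records where department = 'hr': 1
Step 2: Total bonus added: 1 × 50 = 50
Step 3: Original sum of years: 81
Step 4: Final sum = 81 + 50 = 131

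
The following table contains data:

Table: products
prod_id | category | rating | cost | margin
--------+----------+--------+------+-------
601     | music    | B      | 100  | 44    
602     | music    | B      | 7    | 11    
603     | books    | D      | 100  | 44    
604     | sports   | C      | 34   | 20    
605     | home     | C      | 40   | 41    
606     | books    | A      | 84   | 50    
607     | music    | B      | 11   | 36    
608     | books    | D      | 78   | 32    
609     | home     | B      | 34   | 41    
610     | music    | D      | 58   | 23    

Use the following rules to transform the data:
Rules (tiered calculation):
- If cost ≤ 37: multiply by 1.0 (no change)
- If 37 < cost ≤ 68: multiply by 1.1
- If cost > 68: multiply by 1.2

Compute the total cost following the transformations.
628.2

Step 1: Tier 1 (cost ≤ 37): 4 records, sum = 86 × 1.0 = 86.0
Step 2: Tier 2 (37 < cost ≤ 68): 2 records, sum = 98 × 1.1 = 107.8
Step 3: Tier 3 (cost > 68): 4 records, sum = 362 × 1.2 = 434.4
Step 4: Final sum = 86.0 + 107.8 + 434.4 = 628.2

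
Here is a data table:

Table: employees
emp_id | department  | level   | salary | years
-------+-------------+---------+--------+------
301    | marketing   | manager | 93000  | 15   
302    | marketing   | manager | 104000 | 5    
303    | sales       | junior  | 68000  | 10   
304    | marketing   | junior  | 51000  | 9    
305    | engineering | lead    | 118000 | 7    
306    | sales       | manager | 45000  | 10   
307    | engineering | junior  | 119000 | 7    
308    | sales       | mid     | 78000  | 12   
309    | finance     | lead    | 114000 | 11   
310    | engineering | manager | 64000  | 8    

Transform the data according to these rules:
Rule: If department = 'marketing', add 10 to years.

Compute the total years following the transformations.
124

Step 1: Count records where department = 'marketing': 3
Step 2: Total bonus added: 3 × 10 = 30
Step 3: Original sum of years: 94
Step 4: Final sum = 94 + 30 = 124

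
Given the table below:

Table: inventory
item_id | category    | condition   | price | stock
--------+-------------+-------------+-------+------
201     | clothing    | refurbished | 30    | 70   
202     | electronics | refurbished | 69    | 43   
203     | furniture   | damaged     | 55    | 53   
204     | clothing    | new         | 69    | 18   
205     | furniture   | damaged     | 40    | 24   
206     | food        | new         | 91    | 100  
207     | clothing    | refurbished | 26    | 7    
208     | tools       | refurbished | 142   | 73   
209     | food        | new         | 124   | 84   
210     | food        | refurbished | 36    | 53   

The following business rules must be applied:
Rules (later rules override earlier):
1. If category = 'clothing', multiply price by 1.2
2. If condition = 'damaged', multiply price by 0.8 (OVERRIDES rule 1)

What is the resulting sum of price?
688.0

Step 1: Rule 2 takes priority for records with condition = 'damaged'
  - 2 records: 95 × 0.8 = 76.0
Step 2: Rule 1 applies to remaining records with category = 'clothing'
  - 3 records: 125 × 1.2 = 150.0
Step 3: Other records unchanged: 462
Step 4: Final sum = 76.0 + 150.0 + 462 = 688.0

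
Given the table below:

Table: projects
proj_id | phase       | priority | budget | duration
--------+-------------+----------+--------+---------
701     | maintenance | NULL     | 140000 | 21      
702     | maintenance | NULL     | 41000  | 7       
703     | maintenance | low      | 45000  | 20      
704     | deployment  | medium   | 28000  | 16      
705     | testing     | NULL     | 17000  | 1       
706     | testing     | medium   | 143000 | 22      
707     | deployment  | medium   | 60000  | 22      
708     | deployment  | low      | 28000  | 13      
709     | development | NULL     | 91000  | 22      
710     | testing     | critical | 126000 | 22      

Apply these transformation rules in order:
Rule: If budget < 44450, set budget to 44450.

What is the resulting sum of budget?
782800

Step 1: 4 records have budget < 44450
Step 2: These records originally summed to 114000
Step 3: After setting to minimum: 4 × 44450 = 177800
Step 4: Unaffected records sum: 605000
Step 5: Final sum = 177800 + 605000 = 782800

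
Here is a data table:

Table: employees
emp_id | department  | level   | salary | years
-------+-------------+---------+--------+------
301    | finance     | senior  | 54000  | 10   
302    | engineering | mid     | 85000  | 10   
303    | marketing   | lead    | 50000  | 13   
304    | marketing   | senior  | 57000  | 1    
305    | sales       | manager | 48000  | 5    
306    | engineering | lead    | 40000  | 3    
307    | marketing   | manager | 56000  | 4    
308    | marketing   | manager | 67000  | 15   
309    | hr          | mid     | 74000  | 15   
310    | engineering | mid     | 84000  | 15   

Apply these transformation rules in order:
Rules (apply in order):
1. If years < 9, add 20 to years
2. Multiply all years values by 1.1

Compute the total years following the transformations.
188.1

Step 1: Apply Rule 1 - Add 20 to records with years < 9
  - 4 records affected: 13 + (4 × 20) = 93
  - Unaffected records: 78
  - Sum after Rule 1: 171
Step 2: Apply Rule 2 - Multiply all by 1.1
  - 171 × 1.1 = 188.1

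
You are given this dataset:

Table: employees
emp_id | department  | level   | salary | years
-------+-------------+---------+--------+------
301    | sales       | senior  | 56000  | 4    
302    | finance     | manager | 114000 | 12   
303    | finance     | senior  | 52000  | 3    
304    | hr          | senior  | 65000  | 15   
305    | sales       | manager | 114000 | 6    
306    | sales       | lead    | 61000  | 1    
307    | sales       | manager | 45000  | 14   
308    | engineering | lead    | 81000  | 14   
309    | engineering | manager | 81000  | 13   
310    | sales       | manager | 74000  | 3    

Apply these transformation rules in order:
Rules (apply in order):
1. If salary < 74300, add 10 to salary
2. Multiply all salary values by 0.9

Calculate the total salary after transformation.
668754.0

Step 1: Apply Rule 1 - Add 10 to records with salary < 74300
  - 6 records affected: 353000 + (6 × 10) = 353060
  - Unaffected records: 390000
  - Sum after Rule 1: 743060
Step 2: Apply Rule 2 - Multiply all by 0.9
  - 743060 × 0.9 = 668754.0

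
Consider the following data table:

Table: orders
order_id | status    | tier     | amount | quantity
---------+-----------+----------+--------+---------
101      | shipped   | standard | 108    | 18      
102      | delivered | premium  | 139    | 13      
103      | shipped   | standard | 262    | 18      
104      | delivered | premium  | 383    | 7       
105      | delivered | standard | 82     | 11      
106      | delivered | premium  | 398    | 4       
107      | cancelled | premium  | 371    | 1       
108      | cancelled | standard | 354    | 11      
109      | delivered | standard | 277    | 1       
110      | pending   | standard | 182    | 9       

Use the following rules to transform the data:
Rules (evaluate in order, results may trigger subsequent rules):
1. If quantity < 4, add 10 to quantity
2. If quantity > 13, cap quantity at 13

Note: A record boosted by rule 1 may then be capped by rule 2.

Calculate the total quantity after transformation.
103

Step 1: Apply rule 1 to records with quantity < 4
  - 2 records get bonus of 10
  - Of these, 0 records then exceed 13 and get capped
Step 2: Apply rule 2 to records with quantity > 13
  - 2 records (original) are capped
Step 3: Calculate final sum = 103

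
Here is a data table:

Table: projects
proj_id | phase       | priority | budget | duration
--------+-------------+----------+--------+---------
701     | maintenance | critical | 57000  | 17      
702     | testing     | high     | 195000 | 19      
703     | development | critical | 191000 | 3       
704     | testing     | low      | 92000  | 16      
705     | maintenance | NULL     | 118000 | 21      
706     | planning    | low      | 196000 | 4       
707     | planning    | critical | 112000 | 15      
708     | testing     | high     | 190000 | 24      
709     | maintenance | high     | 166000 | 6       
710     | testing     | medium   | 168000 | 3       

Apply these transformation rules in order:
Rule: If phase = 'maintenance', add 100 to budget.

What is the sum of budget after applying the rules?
1485300

Step 1: Count records where phase = 'maintenance': 3
Step 2: Total bonus added: 3 × 100 = 300
Step 3: Original sum of budget: 1485000
Step 4: Final sum = 1485000 + 300 = 1485300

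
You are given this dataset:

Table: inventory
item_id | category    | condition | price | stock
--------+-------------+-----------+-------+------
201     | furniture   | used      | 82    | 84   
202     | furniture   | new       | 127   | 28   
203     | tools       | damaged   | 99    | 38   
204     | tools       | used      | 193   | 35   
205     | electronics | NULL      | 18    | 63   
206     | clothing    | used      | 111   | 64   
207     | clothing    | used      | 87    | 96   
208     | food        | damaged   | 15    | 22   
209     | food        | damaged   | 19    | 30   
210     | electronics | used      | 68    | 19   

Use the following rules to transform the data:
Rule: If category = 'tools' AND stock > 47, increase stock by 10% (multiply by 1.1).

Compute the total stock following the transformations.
479

Step 1: Find records where category = 'tools' AND stock > 47
Step 2: 0 records match, summing to 0
Step 3: After multiplier: 0 × 1.1 = 0.0
Step 4: Unaffected records sum: 479
Step 5: Final sum = 0.0 + 479 = 479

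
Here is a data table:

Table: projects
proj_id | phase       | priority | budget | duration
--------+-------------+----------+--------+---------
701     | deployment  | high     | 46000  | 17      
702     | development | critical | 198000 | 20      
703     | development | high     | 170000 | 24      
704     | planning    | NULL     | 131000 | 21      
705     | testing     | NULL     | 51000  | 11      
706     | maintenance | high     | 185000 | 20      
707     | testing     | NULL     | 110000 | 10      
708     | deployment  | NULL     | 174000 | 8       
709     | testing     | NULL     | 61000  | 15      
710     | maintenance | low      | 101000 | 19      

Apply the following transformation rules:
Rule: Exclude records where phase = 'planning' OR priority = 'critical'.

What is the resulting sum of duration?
124

Step 1: Find records where phase = 'planning' OR priority = 'critical'
Step 2: 2 records match, summing to 41
Step 3: Original sum: 165
Step 4: Remaining sum = 165 - 41 = 124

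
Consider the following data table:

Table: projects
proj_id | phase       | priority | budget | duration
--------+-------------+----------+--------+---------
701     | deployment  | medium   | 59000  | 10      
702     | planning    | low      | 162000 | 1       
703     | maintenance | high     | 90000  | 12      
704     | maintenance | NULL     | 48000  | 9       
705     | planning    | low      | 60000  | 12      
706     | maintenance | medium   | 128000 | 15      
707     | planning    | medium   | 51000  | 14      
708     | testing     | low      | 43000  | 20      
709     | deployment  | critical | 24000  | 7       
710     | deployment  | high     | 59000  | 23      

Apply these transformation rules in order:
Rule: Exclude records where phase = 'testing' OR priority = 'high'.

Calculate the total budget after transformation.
532000

Step 1: Find records where phase = 'testing' OR priority = 'high'
Step 2: 3 records match, summing to 192000
Step 3: Original sum: 724000
Step 4: Remaining sum = 724000 - 192000 = 532000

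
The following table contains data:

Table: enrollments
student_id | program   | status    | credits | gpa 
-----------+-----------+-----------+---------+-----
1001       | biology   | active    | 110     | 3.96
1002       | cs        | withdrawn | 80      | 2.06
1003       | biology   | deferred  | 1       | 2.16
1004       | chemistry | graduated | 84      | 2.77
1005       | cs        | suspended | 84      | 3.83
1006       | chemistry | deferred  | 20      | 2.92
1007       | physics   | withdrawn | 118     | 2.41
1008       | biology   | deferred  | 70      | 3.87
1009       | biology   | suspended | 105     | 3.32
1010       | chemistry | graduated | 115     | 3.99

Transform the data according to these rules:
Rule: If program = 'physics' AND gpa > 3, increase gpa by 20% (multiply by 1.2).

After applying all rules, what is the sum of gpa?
31.29

Step 1: Find records where program = 'physics' AND gpa > 3
Step 2: 0 records match, summing to 0
Step 3: After multiplier: 0 × 1.2 = 0.0
Step 4: Unaffected records sum: 31.29
Step 5: Final sum = 0.0 + 31.29 = 31.29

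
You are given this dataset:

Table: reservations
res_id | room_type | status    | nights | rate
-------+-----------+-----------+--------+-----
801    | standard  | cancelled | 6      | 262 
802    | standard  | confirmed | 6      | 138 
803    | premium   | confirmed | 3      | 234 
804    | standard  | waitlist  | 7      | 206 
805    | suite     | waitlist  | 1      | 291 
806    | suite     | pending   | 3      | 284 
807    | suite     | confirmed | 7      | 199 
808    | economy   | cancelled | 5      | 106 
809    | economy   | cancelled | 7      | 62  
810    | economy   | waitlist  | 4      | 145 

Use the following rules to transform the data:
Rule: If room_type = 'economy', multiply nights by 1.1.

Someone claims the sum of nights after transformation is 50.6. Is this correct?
Yes, the result is correct.

Step 1: Calculate the correct sum after transformation
Step 2: Apply multiplier 1.1 to records where room_type = 'economy'
Step 3: Correct result = 50.6
Step 4: Claimed result = 50.6
Step 5: 50.6 = 50.6 ✓
Conclusion: The claimed result is correct.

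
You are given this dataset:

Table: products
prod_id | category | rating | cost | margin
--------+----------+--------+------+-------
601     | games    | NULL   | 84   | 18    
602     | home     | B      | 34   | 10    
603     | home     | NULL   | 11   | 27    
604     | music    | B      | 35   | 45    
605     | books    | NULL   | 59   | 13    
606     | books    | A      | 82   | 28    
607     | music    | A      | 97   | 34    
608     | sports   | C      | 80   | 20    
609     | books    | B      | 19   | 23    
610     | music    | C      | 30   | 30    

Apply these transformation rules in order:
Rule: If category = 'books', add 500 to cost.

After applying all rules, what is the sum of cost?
2031

Step 1: Count records where category = 'books': 3
Step 2: Total bonus added: 3 × 500 = 1500
Step 3: Original sum of cost: 531
Step 4: Final sum = 531 + 1500 = 2031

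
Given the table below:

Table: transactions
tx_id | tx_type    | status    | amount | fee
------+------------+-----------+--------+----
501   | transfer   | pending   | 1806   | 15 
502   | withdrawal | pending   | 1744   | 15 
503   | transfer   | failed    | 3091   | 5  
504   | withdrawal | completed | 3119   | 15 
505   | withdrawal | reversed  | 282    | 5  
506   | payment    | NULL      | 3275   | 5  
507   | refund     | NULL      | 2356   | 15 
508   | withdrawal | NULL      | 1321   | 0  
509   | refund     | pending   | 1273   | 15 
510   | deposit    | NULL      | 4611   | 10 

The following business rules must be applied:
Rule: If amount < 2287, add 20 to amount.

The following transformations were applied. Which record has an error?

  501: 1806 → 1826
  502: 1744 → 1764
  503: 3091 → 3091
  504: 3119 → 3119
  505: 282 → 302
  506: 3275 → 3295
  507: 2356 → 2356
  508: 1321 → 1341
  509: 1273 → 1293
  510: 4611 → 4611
Record 506 has an error. The correct transformed value should be 3275, not 3295.

Step 1: Check each record against the rule
Step 2: Record 506 has amount = 3275
Step 3: Since 3275 >= 2287, the bonus should not have been applied
Step 4: Correct value = 3275, but claimed value = 3295
Conclusion: Record 506 has the error.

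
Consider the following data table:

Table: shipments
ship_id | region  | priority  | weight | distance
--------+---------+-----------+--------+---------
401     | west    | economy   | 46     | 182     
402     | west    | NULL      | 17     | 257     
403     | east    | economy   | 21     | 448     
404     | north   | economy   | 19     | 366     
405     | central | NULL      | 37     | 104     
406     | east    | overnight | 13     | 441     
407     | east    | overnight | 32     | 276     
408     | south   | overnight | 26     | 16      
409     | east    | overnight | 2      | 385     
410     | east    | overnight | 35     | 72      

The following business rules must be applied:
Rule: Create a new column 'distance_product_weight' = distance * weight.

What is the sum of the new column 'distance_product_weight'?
51222

Step 1: For each record, compute distance * weight
Example calculations:
  182 * 46 = 8372
  257 * 17 = 4369
  448 * 21 = 9408
  ...
Step 2: Sum all derived values
Step 3: Total = 51222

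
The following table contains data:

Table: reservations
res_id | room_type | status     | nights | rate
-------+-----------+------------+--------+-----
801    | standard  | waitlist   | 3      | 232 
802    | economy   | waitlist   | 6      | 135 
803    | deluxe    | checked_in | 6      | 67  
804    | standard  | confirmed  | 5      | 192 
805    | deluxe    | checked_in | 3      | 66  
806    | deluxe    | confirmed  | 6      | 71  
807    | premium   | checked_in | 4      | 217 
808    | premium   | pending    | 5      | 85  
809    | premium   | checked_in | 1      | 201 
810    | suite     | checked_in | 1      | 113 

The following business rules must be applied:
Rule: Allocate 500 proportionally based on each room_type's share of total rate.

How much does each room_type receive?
deluxe: 73.97, economy: 48.95, premium: 182.38, standard: 153.73, suite: 40.97

Step 1: Calculate total rate = 1379
Step 2: Calculate each room_type's proportion:
  deluxe: 204/1379 = 14.79% → 73.97
  economy: 135/1379 = 9.79% → 48.95
  premium: 503/1379 = 36.48% → 182.38
  standard: 424/1379 = 30.75% → 153.73
  suite: 113/1379 = 8.19% → 40.97
Step 3: Verify: sum of allocations ≈ 500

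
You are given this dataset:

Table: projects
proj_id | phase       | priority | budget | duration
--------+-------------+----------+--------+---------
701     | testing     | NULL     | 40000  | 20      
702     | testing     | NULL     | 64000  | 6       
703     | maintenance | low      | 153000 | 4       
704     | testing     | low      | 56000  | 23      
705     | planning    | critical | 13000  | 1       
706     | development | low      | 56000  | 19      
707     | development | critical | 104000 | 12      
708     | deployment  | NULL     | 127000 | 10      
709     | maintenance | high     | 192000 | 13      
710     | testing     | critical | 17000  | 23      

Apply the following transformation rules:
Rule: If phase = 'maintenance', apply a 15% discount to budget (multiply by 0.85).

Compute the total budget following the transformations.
770250.0

Step 1: Records with phase = 'maintenance' have total budget = 345000
Step 2: Apply multiplier: 345000 × 0.85 = 293250.0
Step 3: Other records total: 477000
Step 4: Final sum = 293250.0 + 477000 = 770250.0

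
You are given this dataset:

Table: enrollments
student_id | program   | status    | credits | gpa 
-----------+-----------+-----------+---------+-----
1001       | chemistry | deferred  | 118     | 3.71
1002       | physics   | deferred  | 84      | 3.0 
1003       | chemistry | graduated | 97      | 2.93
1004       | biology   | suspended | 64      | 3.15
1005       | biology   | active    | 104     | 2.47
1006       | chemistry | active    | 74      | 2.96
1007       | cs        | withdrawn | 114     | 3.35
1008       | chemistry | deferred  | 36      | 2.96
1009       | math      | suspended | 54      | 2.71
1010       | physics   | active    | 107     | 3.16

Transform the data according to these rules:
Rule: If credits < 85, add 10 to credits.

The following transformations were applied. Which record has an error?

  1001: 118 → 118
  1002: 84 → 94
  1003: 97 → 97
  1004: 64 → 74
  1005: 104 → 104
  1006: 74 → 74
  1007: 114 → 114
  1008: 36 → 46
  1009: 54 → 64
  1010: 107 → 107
Record 1006 has an error. The correct transformed value should be 84, not 74.

Step 1: Check each record against the rule
Step 2: Record 1006 has credits = 74
Step 3: Since 74 < 85, the bonus should have been applied
Step 4: Correct value = 84, but claimed value = 74
Conclusion: Record 1006 has the error.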